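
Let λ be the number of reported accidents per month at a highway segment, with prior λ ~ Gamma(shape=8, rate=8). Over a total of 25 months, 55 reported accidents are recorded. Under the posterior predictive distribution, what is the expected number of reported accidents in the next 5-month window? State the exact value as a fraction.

Total count 55 over total exposure 25 months.
Posterior: α' = 8 + 55 = 63, β' = 8 + 25 = 33.
Predictive mean over a 5-month window = T·E[λ|data] = 5·63/33 = 105/11.

105/11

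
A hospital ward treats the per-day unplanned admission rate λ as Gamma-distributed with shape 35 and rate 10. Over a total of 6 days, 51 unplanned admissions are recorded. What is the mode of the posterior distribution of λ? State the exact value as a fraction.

Total count 51 over total exposure 6 days.
Gamma(α, β) with Poisson data over total exposure Σt gives posterior Gamma(α+Σx, β+Σt) = Gamma(86, 16).
Posterior mode = (α'−1)/β' = 85/16.

85/16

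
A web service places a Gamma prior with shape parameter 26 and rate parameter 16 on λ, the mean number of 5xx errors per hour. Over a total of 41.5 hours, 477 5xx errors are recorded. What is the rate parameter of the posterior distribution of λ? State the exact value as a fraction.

Total count 477 over total exposure 41.5 hours.
Conjugate update: add total count to the shape and total exposure to the rate, giving Gamma(503, 115/2).

115/2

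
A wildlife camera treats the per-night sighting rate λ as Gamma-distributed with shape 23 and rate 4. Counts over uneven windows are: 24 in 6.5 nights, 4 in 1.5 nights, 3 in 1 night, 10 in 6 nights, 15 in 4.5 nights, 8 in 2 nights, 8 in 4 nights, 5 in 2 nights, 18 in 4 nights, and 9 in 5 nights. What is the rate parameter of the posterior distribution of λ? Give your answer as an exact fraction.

81/2

Total count: 24 + 4 + 3 + 10 + 15 + 8 + 8 + 5 + 18 + 9 = 104.
Total exposure: 6.5 + 1.5 + 1 + 6 + 4.5 + 2 + 4 + 2 + 4 + 5 = 36.5 nights.
The Gamma prior is conjugate for the Poisson rate, so λ | data ~ Gamma(23+104, 4+36.5) = Gamma(127, 81/2).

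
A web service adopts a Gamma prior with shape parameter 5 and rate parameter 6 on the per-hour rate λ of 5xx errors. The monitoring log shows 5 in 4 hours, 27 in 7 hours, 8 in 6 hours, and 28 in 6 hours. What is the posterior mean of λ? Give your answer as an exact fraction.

73/29

Total count: 5 + 27 + 8 + 28 = 68.
Total exposure: 4 + 7 + 6 + 6 = 23 hours.
The Gamma prior is conjugate for the Poisson rate, so λ | data ~ Gamma(5+68, 6+23) = Gamma(73, 29).
Posterior mean = α'/β' = 73/29.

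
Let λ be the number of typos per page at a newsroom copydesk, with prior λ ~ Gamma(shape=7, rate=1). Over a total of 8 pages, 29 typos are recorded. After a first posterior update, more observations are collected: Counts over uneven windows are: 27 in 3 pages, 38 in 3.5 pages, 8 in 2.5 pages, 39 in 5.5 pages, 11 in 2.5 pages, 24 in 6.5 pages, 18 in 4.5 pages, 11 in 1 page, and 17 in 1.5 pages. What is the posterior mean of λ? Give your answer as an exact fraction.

Total count 29 over total exposure 8 pages.
After the first batch: Gamma(7 + 29, 1 + 8) = Gamma(36, 9).
Total count: 27 + 38 + 8 + 39 + 11 + 24 + 18 + 11 + 17 = 193.
Total exposure: 3 + 3.5 + 2.5 + 5.5 + 2.5 + 6.5 + 4.5 + 1 + 1.5 = 30.5 pages.
After the second batch: Gamma(36 + 193, 9 + 30.5) = Gamma(229, 79/2).
Posterior mean = α'/β' = 229/(79/2) = 458/79.

458/79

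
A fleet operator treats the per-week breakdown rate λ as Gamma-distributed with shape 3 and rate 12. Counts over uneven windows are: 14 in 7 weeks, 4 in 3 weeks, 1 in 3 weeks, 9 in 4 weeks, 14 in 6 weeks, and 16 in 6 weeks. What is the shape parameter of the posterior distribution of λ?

61

Total count: 14 + 4 + 1 + 9 + 14 + 16 = 58.
Total exposure: 7 + 3 + 3 + 4 + 6 + 6 = 29 weeks.
The Gamma prior is conjugate for the Poisson rate, so λ | data ~ Gamma(3+58, 12+29) = Gamma(61, 41).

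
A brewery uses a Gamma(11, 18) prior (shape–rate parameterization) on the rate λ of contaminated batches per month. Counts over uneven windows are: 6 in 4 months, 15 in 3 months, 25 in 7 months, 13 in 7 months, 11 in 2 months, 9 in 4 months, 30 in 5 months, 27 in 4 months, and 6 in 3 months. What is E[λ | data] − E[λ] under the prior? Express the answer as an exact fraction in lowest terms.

709/342

Total count: 6 + 15 + 25 + 13 + 11 + 9 + 30 + 27 + 6 = 142.
Total exposure: 4 + 3 + 7 + 7 + 2 + 4 + 5 + 4 + 3 = 39 months.
Gamma(α, β) with Poisson data over total exposure Σt gives posterior Gamma(α+Σx, β+Σt) = Gamma(153, 57).
Posterior mean = 153/57 = 51/19; prior mean = 11/18 = 11/18. Difference = 51/19 − 11/18 = 709/342.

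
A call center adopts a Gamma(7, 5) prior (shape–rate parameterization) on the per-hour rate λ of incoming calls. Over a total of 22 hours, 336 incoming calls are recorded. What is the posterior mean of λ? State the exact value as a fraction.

343/27

Total count 336 over total exposure 22 hours.
Conjugate update: add total count to the shape and total exposure to the rate, giving Gamma(343, 27).
Posterior mean = α'/β' = 343/27.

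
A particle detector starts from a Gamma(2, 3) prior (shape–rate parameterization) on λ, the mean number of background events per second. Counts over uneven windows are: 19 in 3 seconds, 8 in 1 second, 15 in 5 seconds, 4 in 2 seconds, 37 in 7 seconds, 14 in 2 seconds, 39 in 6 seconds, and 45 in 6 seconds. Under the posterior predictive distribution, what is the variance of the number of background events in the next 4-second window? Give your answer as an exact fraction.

28548/1225

Total count: 19 + 8 + 15 + 4 + 37 + 14 + 39 + 45 = 181.
Total exposure: 3 + 1 + 5 + 2 + 7 + 2 + 6 + 6 = 32 seconds.
Posterior: α' = 2 + 181 = 183, β' = 3 + 32 = 35.
The posterior predictive for a window of length T is Negative Binomial with variance T·α'·(β'+T)/β'² = 4·183·39/1225 = 28548/1225.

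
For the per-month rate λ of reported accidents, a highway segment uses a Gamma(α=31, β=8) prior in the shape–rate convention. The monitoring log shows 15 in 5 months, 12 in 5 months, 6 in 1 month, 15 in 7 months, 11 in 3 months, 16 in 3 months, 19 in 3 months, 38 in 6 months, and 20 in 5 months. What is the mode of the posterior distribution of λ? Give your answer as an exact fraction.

Total count: 15 + 12 + 6 + 15 + 11 + 16 + 19 + 38 + 20 = 152.
Total exposure: 5 + 5 + 1 + 7 + 3 + 3 + 3 + 6 + 5 = 38 months.
By Gamma–Poisson conjugacy, the posterior is Gamma(α + Σx, β + Σt) = Gamma(31 + 152, 8 + 38) = Gamma(183, 46).
Posterior mode = (α'−1)/β' = 182/46 = 91/23.

91/23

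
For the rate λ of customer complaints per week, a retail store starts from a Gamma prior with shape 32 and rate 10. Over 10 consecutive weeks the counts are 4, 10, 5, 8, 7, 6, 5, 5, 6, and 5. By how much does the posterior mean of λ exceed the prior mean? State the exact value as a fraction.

Total count: 4 + 10 + 5 + 8 + 7 + 6 + 5 + 5 + 6 + 5 = 61.
Total exposure: 10 weeks.
The Gamma prior is conjugate for the Poisson rate, so λ | data ~ Gamma(32+61, 10+10) = Gamma(93, 20).
Posterior mean = 93/20 = 93/20; prior mean = 32/10 = 16/5. Difference = 93/20 − 16/5 = 29/20.

29/20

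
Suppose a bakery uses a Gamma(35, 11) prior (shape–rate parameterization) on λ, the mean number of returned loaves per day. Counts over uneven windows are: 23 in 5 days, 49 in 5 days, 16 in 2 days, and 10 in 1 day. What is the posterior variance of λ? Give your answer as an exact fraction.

Total count: 23 + 49 + 16 + 10 = 98.
Total exposure: 5 + 5 + 2 + 1 = 13 days.
Conjugate update: add total count to the shape and total exposure to the rate, giving Gamma(133, 24).
Posterior variance = α'/β'² = 133/576.

133/576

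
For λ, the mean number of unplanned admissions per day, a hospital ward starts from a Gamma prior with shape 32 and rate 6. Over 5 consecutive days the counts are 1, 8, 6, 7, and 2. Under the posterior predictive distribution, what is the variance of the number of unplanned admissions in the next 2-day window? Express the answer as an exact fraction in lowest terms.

1456/121

Total count: 1 + 8 + 6 + 7 + 2 = 24.
Total exposure: 5 days.
The Gamma prior is conjugate for the Poisson rate, so λ | data ~ Gamma(32+24, 6+5) = Gamma(56, 11).
The posterior predictive for a window of length T is Negative Binomial with variance T·α'·(β'+T)/β'² = 2·56·13/121 = 1456/121.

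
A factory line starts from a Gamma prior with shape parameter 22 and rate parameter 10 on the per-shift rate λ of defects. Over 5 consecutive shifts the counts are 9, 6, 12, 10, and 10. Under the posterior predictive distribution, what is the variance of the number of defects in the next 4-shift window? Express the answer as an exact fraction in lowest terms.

1748/75

Total count: 9 + 6 + 12 + 10 + 10 = 47.
Total exposure: 5 shifts.
Posterior: α' = 22 + 47 = 69, β' = 10 + 5 = 15.
The posterior predictive for a window of length T is Negative Binomial with variance T·α'·(β'+T)/β'² = 4·69·19/225 = 1748/75.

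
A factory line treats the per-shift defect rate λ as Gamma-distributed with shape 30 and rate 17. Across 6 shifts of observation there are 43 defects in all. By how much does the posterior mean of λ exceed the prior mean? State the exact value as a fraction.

551/391

Total count 43 over total exposure 6 shifts.
Gamma(α, β) with Poisson data over total exposure Σt gives posterior Gamma(α+Σx, β+Σt) = Gamma(73, 23).
Posterior mean = 73/23 = 73/23; prior mean = 30/17 = 30/17. Difference = 73/23 − 30/17 = 551/391.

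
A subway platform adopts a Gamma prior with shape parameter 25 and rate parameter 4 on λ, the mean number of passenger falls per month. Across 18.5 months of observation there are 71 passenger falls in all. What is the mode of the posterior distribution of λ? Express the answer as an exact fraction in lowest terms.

Total count 71 over total exposure 18.5 months.
Conjugate update: add total count to the shape and total exposure to the rate, giving Gamma(96, 45/2).
Posterior mode = (α'−1)/β' = 95/(45/2) = 38/9.

38/9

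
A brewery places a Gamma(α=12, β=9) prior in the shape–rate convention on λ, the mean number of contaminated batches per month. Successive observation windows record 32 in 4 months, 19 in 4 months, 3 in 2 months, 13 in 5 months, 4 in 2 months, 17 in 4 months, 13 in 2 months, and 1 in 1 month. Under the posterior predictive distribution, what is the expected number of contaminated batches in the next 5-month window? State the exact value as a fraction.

190/11

Total count: 32 + 19 + 3 + 13 + 4 + 17 + 13 + 1 = 102.
Total exposure: 4 + 4 + 2 + 5 + 2 + 4 + 2 + 1 = 24 months.
Posterior: α' = 12 + 102 = 114, β' = 9 + 24 = 33.
Predictive mean over a 5-month window = T·E[λ|data] = 5·114/33 = 190/11.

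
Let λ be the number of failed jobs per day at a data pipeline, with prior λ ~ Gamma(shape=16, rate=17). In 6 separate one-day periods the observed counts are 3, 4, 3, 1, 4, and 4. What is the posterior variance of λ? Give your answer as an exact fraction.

35/529

Total count: 3 + 4 + 3 + 1 + 4 + 4 = 19.
Total exposure: 6 days.
By Gamma–Poisson conjugacy, the posterior is Gamma(α + Σx, β + Σt) = Gamma(16 + 19, 17 + 6) = Gamma(35, 23).
Posterior variance = α'/β'² = 35/529.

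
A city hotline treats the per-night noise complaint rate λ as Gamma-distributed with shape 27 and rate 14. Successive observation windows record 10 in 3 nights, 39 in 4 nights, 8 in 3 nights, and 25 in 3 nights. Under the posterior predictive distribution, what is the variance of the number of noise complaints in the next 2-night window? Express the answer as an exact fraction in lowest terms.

6322/729

Total count: 10 + 39 + 8 + 25 = 82.
Total exposure: 3 + 4 + 3 + 3 = 13 nights.
Posterior: α' = 27 + 82 = 109, β' = 14 + 13 = 27.
The posterior predictive for a window of length T is Negative Binomial with variance T·α'·(β'+T)/β'² = 2·109·29/729 = 6322/729.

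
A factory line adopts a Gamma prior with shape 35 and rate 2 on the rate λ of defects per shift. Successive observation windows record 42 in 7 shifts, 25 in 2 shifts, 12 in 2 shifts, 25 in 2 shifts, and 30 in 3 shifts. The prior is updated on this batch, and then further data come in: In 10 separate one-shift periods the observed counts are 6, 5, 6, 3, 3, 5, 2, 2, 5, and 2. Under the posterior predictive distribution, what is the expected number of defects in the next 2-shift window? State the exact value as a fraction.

104/7

Total count: 42 + 25 + 12 + 25 + 30 = 134.
Total exposure: 7 + 2 + 2 + 2 + 3 = 16 shifts.
After the first batch: Gamma(35 + 134, 2 + 16) = Gamma(169, 18).
Total count: 6 + 5 + 6 + 3 + 3 + 5 + 2 + 2 + 5 + 2 = 39.
Total exposure: 10 shifts.
After the second batch: Gamma(169 + 39, 18 + 10) = Gamma(208, 28).
Predictive mean over a 2-shift window = T·E[λ|data] = 2·208/28 = 104/7.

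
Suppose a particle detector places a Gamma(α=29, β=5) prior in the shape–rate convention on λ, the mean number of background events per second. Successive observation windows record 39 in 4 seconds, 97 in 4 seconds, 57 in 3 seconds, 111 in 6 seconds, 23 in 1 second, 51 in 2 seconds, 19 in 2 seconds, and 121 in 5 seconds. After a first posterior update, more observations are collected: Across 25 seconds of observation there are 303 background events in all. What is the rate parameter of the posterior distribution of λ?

57

Total count: 39 + 97 + 57 + 111 + 23 + 51 + 19 + 121 = 518.
Total exposure: 4 + 4 + 3 + 6 + 1 + 2 + 2 + 5 = 27 seconds.
After the first batch: Gamma(29 + 518, 5 + 27) = Gamma(547, 32).
Total count 303 over total exposure 25 seconds.
After the second batch: Gamma(547 + 303, 32 + 25) = Gamma(850, 57).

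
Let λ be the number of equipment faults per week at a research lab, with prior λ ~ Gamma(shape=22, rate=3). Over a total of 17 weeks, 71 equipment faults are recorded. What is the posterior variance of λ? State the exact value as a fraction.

93/400

Total count 71 over total exposure 17 weeks.
Conjugate update: add total count to the shape and total exposure to the rate, giving Gamma(93, 20).
Posterior variance = α'/β'² = 93/400.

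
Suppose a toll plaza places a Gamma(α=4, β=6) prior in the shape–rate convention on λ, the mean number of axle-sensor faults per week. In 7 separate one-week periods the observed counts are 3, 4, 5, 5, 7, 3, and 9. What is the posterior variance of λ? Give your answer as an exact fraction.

40/169

Total count: 3 + 4 + 5 + 5 + 7 + 3 + 9 = 36.
Total exposure: 7 weeks.
Conjugate update: add total count to the shape and total exposure to the rate, giving Gamma(40, 13).
Posterior variance = α'/β'² = 40/169.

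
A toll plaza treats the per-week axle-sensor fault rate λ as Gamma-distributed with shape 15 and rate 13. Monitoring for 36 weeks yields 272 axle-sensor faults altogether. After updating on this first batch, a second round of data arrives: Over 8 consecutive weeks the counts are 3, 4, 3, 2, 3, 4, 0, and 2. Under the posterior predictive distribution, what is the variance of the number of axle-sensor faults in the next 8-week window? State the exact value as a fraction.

160160/3249

Total count 272 over total exposure 36 weeks.
After the first batch: Gamma(15 + 272, 13 + 36) = Gamma(287, 49).
Total count: 3 + 4 + 3 + 2 + 3 + 4 + 0 + 2 = 21.
Total exposure: 8 weeks.
After the second batch: Gamma(287 + 21, 49 + 8) = Gamma(308, 57).
The posterior predictive for a window of length T is Negative Binomial with variance T·α'·(β'+T)/β'² = 8·308·65/3249 = 160160/3249.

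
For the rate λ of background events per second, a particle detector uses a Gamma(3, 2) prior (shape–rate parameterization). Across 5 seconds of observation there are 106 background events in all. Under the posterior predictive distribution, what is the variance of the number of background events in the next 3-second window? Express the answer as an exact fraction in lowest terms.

Total count 106 over total exposure 5 seconds.
By Gamma–Poisson conjugacy, the posterior is Gamma(α + Σx, β + Σt) = Gamma(3 + 106, 2 + 5) = Gamma(109, 7).
The posterior predictive for a window of length T is Negative Binomial with variance T·α'·(β'+T)/β'² = 3·109·10/49 = 3270/49.

3270/49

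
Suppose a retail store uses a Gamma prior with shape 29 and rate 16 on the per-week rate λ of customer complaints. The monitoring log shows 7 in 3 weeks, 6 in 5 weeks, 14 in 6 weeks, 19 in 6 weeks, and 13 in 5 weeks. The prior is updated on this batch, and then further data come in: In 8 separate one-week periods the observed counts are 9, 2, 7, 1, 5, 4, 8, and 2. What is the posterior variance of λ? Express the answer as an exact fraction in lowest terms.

18/343

Total count: 7 + 6 + 14 + 19 + 13 = 59.
Total exposure: 3 + 5 + 6 + 6 + 5 = 25 weeks.
After the first batch: Gamma(29 + 59, 16 + 25) = Gamma(88, 41).
Total count: 9 + 2 + 7 + 1 + 5 + 4 + 8 + 2 = 38.
Total exposure: 8 weeks.
After the second batch: Gamma(88 + 38, 41 + 8) = Gamma(126, 49).
Posterior variance = α'/β'² = 126/2401 = 18/343.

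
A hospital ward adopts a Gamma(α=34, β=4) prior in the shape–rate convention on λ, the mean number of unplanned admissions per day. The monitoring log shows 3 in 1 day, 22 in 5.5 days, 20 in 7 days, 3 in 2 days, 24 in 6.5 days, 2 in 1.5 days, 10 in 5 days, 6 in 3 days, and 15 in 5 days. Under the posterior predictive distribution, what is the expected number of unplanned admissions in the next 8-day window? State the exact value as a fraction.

2224/81

Total count: 3 + 22 + 20 + 3 + 24 + 2 + 10 + 6 + 15 = 105.
Total exposure: 1 + 5.5 + 7 + 2 + 6.5 + 1.5 + 5 + 3 + 5 = 36.5 days.
Gamma(α, β) with Poisson data over total exposure Σt gives posterior Gamma(α+Σx, β+Σt) = Gamma(139, 81/2).
Predictive mean over an 8-day window = T·E[λ|data] = 8·139/(81/2) = 2224/81.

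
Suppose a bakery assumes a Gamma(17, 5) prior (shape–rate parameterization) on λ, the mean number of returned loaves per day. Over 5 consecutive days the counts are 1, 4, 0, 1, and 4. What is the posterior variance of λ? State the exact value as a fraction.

Total count: 1 + 4 + 0 + 1 + 4 = 10.
Total exposure: 5 days.
Posterior: α' = 17 + 10 = 27, β' = 5 + 5 = 10.
Posterior variance = α'/β'² = 27/100.

27/100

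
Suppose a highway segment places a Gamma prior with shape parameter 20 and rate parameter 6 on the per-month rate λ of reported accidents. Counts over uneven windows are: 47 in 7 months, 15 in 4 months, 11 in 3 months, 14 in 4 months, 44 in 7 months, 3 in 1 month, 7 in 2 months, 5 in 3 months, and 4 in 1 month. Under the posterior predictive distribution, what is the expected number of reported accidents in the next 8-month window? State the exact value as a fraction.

Total count: 47 + 15 + 11 + 14 + 44 + 3 + 7 + 5 + 4 = 150.
Total exposure: 7 + 4 + 3 + 4 + 7 + 1 + 2 + 3 + 1 = 32 months.
Gamma(α, β) with Poisson data over total exposure Σt gives posterior Gamma(α+Σx, β+Σt) = Gamma(170, 38).
Predictive mean over an 8-month window = T·E[λ|data] = 8·170/38 = 680/19.

680/19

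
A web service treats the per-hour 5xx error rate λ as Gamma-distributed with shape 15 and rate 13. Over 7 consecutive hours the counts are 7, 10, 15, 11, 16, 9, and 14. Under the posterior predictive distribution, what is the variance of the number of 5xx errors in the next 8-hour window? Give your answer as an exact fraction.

Total count: 7 + 10 + 15 + 11 + 16 + 9 + 14 = 82.
Total exposure: 7 hours.
The Gamma prior is conjugate for the Poisson rate, so λ | data ~ Gamma(15+82, 13+7) = Gamma(97, 20).
The posterior predictive for a window of length T is Negative Binomial with variance T·α'·(β'+T)/β'² = 8·97·28/400 = 1358/25.

1358/25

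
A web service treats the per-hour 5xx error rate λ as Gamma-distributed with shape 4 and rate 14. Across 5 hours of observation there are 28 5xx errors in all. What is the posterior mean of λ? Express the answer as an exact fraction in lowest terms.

Total count 28 over total exposure 5 hours.
Gamma(α, β) with Poisson data over total exposure Σt gives posterior Gamma(α+Σx, β+Σt) = Gamma(32, 19).
Posterior mean = α'/β' = 32/19.

32/19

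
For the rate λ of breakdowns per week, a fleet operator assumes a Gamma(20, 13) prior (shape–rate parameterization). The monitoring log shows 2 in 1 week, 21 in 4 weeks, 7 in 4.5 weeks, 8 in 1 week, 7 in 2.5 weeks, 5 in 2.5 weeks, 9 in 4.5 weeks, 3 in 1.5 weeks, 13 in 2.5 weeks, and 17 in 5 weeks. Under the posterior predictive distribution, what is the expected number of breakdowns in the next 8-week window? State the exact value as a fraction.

Total count: 2 + 21 + 7 + 8 + 7 + 5 + 9 + 3 + 13 + 17 = 92.
Total exposure: 1 + 4 + 4.5 + 1 + 2.5 + 2.5 + 4.5 + 1.5 + 2.5 + 5 = 29 weeks.
The Gamma prior is conjugate for the Poisson rate, so λ | data ~ Gamma(20+92, 13+29) = Gamma(112, 42).
Predictive mean over an 8-week window = T·E[λ|data] = 8·112/42 = 64/3.

64/3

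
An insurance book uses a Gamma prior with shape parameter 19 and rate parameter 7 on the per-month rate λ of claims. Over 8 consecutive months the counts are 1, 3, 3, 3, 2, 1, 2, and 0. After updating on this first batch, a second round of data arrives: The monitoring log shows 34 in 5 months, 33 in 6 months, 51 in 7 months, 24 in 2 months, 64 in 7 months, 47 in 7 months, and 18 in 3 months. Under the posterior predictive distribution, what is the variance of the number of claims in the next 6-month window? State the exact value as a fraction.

26535/676

Total count: 1 + 3 + 3 + 3 + 2 + 1 + 2 + 0 = 15.
Total exposure: 8 months.
After the first batch: Gamma(19 + 15, 7 + 8) = Gamma(34, 15).
Total count: 34 + 33 + 51 + 24 + 64 + 47 + 18 = 271.
Total exposure: 5 + 6 + 7 + 2 + 7 + 7 + 3 = 37 months.
After the second batch: Gamma(34 + 271, 15 + 37) = Gamma(305, 52).
The posterior predictive for a window of length T is Negative Binomial with variance T·α'·(β'+T)/β'² = 6·305·58/2704 = 26535/676.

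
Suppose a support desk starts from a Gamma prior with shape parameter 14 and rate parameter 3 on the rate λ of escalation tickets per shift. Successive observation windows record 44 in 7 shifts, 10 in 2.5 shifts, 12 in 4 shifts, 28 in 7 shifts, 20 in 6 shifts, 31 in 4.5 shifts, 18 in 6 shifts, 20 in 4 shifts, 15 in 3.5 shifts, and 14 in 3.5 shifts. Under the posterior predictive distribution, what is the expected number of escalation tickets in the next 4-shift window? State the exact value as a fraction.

904/51

Total count: 44 + 10 + 12 + 28 + 20 + 31 + 18 + 20 + 15 + 14 = 212.
Total exposure: 7 + 2.5 + 4 + 7 + 6 + 4.5 + 6 + 4 + 3.5 + 3.5 = 48 shifts.
Gamma(α, β) with Poisson data over total exposure Σt gives posterior Gamma(α+Σx, β+Σt) = Gamma(226, 51).
Predictive mean over a 4-shift window = T·E[λ|data] = 4·226/51 = 904/51.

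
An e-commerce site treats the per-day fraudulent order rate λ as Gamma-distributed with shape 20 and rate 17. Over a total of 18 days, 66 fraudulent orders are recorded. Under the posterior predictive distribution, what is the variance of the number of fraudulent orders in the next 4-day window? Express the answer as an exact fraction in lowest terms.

13416/1225

Total count 66 over total exposure 18 days.
By Gamma–Poisson conjugacy, the posterior is Gamma(α + Σx, β + Σt) = Gamma(20 + 66, 17 + 18) = Gamma(86, 35).
The posterior predictive for a window of length T is Negative Binomial with variance T·α'·(β'+T)/β'² = 4·86·39/1225 = 13416/1225.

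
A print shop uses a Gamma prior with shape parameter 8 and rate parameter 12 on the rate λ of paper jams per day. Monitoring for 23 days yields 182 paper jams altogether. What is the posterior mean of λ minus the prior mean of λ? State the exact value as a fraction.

100/21

Total count 182 over total exposure 23 days.
The Gamma prior is conjugate for the Poisson rate, so λ | data ~ Gamma(8+182, 12+23) = Gamma(190, 35).
Posterior mean = 190/35 = 38/7; prior mean = 8/12 = 2/3. Difference = 38/7 − 2/3 = 100/21.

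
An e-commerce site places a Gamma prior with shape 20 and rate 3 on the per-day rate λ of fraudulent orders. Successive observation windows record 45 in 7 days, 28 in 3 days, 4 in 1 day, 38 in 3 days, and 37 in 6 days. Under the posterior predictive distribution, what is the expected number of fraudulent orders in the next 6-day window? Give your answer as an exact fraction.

Total count: 45 + 28 + 4 + 38 + 37 = 152.
Total exposure: 7 + 3 + 1 + 3 + 6 = 20 days.
Posterior: α' = 20 + 152 = 172, β' = 3 + 20 = 23.
Predictive mean over a 6-day window = T·E[λ|data] = 6·172/23 = 1032/23.

1032/23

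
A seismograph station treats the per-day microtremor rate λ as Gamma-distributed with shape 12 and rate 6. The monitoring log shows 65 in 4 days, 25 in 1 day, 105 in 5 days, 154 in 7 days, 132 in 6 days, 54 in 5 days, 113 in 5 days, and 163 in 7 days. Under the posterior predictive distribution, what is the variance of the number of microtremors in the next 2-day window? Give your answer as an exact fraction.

19752/529

Total count: 65 + 25 + 105 + 154 + 132 + 54 + 113 + 163 = 811.
Total exposure: 4 + 1 + 5 + 7 + 6 + 5 + 5 + 7 = 40 days.
The Gamma prior is conjugate for the Poisson rate, so λ | data ~ Gamma(12+811, 6+40) = Gamma(823, 46).
The posterior predictive for a window of length T is Negative Binomial with variance T·α'·(β'+T)/β'² = 2·823·48/2116 = 19752/529.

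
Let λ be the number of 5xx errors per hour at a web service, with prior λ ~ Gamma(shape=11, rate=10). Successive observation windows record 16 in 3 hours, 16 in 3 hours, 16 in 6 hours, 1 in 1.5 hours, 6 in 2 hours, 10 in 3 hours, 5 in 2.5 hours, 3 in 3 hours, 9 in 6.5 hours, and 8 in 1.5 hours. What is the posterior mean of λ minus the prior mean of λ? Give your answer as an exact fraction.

137/105

Total count: 16 + 16 + 16 + 1 + 6 + 10 + 5 + 3 + 9 + 8 = 90.
Total exposure: 3 + 3 + 6 + 1.5 + 2 + 3 + 2.5 + 3 + 6.5 + 1.5 = 32 hours.
By Gamma–Poisson conjugacy, the posterior is Gamma(α + Σx, β + Σt) = Gamma(11 + 90, 10 + 32) = Gamma(101, 42).
Posterior mean = 101/42 = 101/42; prior mean = 11/10 = 11/10. Difference = 101/42 − 11/10 = 137/105.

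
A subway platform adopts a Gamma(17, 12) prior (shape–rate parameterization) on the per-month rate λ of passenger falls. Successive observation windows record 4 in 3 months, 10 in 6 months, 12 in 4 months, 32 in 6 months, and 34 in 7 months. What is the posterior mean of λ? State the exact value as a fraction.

109/38

Total count: 4 + 10 + 12 + 32 + 34 = 92.
Total exposure: 3 + 6 + 4 + 6 + 7 = 26 months.
Gamma(α, β) with Poisson data over total exposure Σt gives posterior Gamma(α+Σx, β+Σt) = Gamma(109, 38).
Posterior mean = α'/β' = 109/38.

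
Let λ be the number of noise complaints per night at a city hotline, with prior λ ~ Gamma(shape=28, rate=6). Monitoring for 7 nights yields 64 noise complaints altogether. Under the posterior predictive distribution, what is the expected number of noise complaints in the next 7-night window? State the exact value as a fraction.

644/13

Total count 64 over total exposure 7 nights.
By Gamma–Poisson conjugacy, the posterior is Gamma(α + Σx, β + Σt) = Gamma(28 + 64, 6 + 7) = Gamma(92, 13).
Predictive mean over a 7-night window = T·E[λ|data] = 7·92/13 = 644/13.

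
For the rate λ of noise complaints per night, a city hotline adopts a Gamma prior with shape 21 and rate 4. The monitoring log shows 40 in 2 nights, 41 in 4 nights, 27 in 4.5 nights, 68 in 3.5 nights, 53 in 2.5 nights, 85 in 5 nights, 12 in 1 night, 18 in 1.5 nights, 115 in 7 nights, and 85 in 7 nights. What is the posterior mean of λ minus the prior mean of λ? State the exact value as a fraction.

689/84

Total count: 40 + 41 + 27 + 68 + 53 + 85 + 12 + 18 + 115 + 85 = 544.
Total exposure: 2 + 4 + 4.5 + 3.5 + 2.5 + 5 + 1 + 1.5 + 7 + 7 = 38 nights.
Posterior: α' = 21 + 544 = 565, β' = 4 + 38 = 42.
Posterior mean = 565/42 = 565/42; prior mean = 21/4 = 21/4. Difference = 565/42 − 21/4 = 689/84.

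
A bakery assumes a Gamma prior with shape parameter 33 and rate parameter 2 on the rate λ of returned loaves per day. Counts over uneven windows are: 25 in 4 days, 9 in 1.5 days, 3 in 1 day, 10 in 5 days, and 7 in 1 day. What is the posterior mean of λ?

Total count: 25 + 9 + 3 + 10 + 7 = 54.
Total exposure: 4 + 1.5 + 1 + 5 + 1 = 12.5 days.
Gamma(α, β) with Poisson data over total exposure Σt gives posterior Gamma(α+Σx, β+Σt) = Gamma(87, 29/2).
Posterior mean = α'/β' = 87/(29/2) = 6.

6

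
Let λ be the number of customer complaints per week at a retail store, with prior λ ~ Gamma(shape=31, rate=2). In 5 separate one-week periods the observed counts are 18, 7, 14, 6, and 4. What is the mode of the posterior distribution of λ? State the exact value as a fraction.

Total count: 18 + 7 + 14 + 6 + 4 = 49.
Total exposure: 5 weeks.
By Gamma–Poisson conjugacy, the posterior is Gamma(α + Σx, β + Σt) = Gamma(31 + 49, 2 + 5) = Gamma(80, 7).
Posterior mode = (α'−1)/β' = 79/7.

79/7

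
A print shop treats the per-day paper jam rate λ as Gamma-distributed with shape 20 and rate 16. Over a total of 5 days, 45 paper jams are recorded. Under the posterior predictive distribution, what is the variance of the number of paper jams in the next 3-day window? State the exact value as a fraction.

520/49

Total count 45 over total exposure 5 days.
The Gamma prior is conjugate for the Poisson rate, so λ | data ~ Gamma(20+45, 16+5) = Gamma(65, 21).
The posterior predictive for a window of length T is Negative Binomial with variance T·α'·(β'+T)/β'² = 3·65·24/441 = 520/49.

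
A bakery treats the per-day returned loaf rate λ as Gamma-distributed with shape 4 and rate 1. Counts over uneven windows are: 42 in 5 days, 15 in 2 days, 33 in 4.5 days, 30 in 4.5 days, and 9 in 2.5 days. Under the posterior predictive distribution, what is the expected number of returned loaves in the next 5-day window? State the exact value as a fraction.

Total count: 42 + 15 + 33 + 30 + 9 = 129.
Total exposure: 5 + 2 + 4.5 + 4.5 + 2.5 = 18.5 days.
By Gamma–Poisson conjugacy, the posterior is Gamma(α + Σx, β + Σt) = Gamma(4 + 129, 1 + 18.5) = Gamma(133, 39/2).
Predictive mean over a 5-day window = T·E[λ|data] = 5·133/(39/2) = 1330/39.

1330/39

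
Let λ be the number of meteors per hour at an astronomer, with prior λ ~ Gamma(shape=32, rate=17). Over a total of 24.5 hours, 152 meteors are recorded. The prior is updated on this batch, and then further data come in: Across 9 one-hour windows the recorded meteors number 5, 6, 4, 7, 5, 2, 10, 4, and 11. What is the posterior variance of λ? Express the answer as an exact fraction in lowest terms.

Total count 152 over total exposure 24.5 hours.
After the first batch: Gamma(32 + 152, 17 + 24.5) = Gamma(184, 83/2).
Total count: 5 + 6 + 4 + 7 + 5 + 2 + 10 + 4 + 11 = 54.
Total exposure: 9 hours.
After the second batch: Gamma(184 + 54, 83/2 + 9) = Gamma(238, 101/2).
Posterior variance = α'/β'² = 238/(10201/4) = 952/10201.

952/10201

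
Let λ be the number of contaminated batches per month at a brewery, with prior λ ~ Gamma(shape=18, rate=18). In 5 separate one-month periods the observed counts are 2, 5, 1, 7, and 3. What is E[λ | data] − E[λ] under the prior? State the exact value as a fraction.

Total count: 2 + 5 + 1 + 7 + 3 = 18.
Total exposure: 5 months.
By Gamma–Poisson conjugacy, the posterior is Gamma(α + Σx, β + Σt) = Gamma(18 + 18, 18 + 5) = Gamma(36, 23).
Posterior mean = 36/23 = 36/23; prior mean = 18/18 = 1. Difference = 36/23 − 1 = 13/23.

13/23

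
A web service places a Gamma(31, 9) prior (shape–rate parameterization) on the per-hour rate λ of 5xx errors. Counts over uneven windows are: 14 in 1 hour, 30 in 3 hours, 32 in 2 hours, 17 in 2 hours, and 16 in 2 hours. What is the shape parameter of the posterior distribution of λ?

140

Total count: 14 + 30 + 32 + 17 + 16 = 109.
Total exposure: 1 + 3 + 2 + 2 + 2 = 10 hours.
Posterior: α' = 31 + 109 = 140, β' = 9 + 10 = 19.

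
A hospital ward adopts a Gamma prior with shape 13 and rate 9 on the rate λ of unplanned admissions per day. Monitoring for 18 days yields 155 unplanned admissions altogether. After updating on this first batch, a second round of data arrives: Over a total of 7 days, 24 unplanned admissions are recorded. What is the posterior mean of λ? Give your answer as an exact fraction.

96/17

Total count 155 over total exposure 18 days.
After the first batch: Gamma(13 + 155, 9 + 18) = Gamma(168, 27).
Total count 24 over total exposure 7 days.
After the second batch: Gamma(168 + 24, 27 + 7) = Gamma(192, 34).
Posterior mean = α'/β' = 192/34 = 96/17.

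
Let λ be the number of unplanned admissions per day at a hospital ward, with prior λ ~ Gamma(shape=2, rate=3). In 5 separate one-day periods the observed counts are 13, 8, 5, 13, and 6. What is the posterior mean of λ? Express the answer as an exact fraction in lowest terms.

47/8

Total count: 13 + 8 + 5 + 13 + 6 = 45.
Total exposure: 5 days.
Conjugate update: add total count to the shape and total exposure to the rate, giving Gamma(47, 8).
Posterior mean = α'/β' = 47/8.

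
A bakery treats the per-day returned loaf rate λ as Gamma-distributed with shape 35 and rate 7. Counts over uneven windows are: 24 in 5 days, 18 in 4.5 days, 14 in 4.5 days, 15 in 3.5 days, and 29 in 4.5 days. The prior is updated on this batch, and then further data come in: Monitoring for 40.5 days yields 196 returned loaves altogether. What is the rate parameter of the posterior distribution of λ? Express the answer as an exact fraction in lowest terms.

139/2

Total count: 24 + 18 + 14 + 15 + 29 = 100.
Total exposure: 5 + 4.5 + 4.5 + 3.5 + 4.5 = 22 days.
After the first batch: Gamma(35 + 100, 7 + 22) = Gamma(135, 29).
Total count 196 over total exposure 40.5 days.
After the second batch: Gamma(135 + 196, 29 + 40.5) = Gamma(331, 139/2).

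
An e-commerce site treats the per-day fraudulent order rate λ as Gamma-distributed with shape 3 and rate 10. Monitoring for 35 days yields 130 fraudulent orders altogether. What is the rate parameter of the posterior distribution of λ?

Total count 130 over total exposure 35 days.
Posterior: α' = 3 + 130 = 133, β' = 10 + 35 = 45.

45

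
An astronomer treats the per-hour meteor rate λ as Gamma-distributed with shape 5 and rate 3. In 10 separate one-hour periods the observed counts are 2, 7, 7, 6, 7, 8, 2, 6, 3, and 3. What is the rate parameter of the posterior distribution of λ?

Total count: 2 + 7 + 7 + 6 + 7 + 8 + 2 + 6 + 3 + 3 = 51.
Total exposure: 10 hours.
Conjugate update: add total count to the shape and total exposure to the rate, giving Gamma(56, 13).

13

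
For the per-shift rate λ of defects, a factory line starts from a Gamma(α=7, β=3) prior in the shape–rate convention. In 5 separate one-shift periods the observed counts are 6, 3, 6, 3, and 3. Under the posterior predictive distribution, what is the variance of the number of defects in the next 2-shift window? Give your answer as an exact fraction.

35/4

Total count: 6 + 3 + 6 + 3 + 3 = 21.
Total exposure: 5 shifts.
The Gamma prior is conjugate for the Poisson rate, so λ | data ~ Gamma(7+21, 3+5) = Gamma(28, 8).
The posterior predictive for a window of length T is Negative Binomial with variance T·α'·(β'+T)/β'² = 2·28·10/64 = 35/4.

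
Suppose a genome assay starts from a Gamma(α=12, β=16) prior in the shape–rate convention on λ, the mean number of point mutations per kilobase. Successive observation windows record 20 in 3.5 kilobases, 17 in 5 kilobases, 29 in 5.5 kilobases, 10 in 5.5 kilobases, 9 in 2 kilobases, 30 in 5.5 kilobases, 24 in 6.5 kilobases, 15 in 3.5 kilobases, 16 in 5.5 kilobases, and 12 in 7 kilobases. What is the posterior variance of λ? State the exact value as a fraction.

776/17161

Total count: 20 + 17 + 29 + 10 + 9 + 30 + 24 + 15 + 16 + 12 = 182.
Total exposure: 3.5 + 5 + 5.5 + 5.5 + 2 + 5.5 + 6.5 + 3.5 + 5.5 + 7 = 49.5 kilobases.
Gamma(α, β) with Poisson data over total exposure Σt gives posterior Gamma(α+Σx, β+Σt) = Gamma(194, 131/2).
Posterior variance = α'/β'² = 194/(17161/4) = 776/17161.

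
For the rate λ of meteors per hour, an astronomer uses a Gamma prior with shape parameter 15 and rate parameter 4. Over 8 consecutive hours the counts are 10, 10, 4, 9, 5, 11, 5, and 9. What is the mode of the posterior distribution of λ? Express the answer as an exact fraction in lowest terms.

77/12

Total count: 10 + 10 + 4 + 9 + 5 + 11 + 5 + 9 = 63.
Total exposure: 8 hours.
By Gamma–Poisson conjugacy, the posterior is Gamma(α + Σx, β + Σt) = Gamma(15 + 63, 4 + 8) = Gamma(78, 12).
Posterior mode = (α'−1)/β' = 77/12.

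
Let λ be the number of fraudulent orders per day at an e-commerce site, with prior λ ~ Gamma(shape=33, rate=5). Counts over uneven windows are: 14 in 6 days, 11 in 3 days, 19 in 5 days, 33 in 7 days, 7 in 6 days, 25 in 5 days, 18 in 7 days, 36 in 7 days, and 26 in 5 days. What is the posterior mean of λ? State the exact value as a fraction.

111/28

Total count: 14 + 11 + 19 + 33 + 7 + 25 + 18 + 36 + 26 = 189.
Total exposure: 6 + 3 + 5 + 7 + 6 + 5 + 7 + 7 + 5 = 51 days.
Posterior: α' = 33 + 189 = 222, β' = 5 + 51 = 56.
Posterior mean = α'/β' = 222/56 = 111/28.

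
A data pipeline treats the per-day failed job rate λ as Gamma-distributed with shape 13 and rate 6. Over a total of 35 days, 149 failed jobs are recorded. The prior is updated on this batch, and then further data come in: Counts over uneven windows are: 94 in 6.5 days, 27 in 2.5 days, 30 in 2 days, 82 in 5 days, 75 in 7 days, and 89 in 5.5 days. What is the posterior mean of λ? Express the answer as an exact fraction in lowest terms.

1118/139

Total count 149 over total exposure 35 days.
After the first batch: Gamma(13 + 149, 6 + 35) = Gamma(162, 41).
Total count: 94 + 27 + 30 + 82 + 75 + 89 = 397.
Total exposure: 6.5 + 2.5 + 2 + 5 + 7 + 5.5 = 28.5 days.
After the second batch: Gamma(162 + 397, 41 + 28.5) = Gamma(559, 139/2).
Posterior mean = α'/β' = 559/(139/2) = 1118/139.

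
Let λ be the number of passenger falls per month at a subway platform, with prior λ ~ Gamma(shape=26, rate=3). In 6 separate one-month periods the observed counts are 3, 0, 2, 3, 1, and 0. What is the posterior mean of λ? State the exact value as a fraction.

35/9

Total count: 3 + 0 + 2 + 3 + 1 + 0 = 9.
Total exposure: 6 months.
Posterior: α' = 26 + 9 = 35, β' = 3 + 6 = 9.
Posterior mean = α'/β' = 35/9.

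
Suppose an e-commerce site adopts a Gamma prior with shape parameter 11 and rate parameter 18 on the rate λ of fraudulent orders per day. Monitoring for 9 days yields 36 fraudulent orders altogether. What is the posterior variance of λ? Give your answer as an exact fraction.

Total count 36 over total exposure 9 days.
By Gamma–Poisson conjugacy, the posterior is Gamma(α + Σx, β + Σt) = Gamma(11 + 36, 18 + 9) = Gamma(47, 27).
Posterior variance = α'/β'² = 47/729.

47/729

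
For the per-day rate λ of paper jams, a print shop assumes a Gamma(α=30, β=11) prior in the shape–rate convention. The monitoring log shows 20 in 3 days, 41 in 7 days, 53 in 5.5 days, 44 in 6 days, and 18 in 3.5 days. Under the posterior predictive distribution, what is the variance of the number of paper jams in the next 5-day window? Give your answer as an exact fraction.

Total count: 20 + 41 + 53 + 44 + 18 = 176.
Total exposure: 3 + 7 + 5.5 + 6 + 3.5 = 25 days.
Gamma(α, β) with Poisson data over total exposure Σt gives posterior Gamma(α+Σx, β+Σt) = Gamma(206, 36).
The posterior predictive for a window of length T is Negative Binomial with variance T·α'·(β'+T)/β'² = 5·206·41/1296 = 21115/648.

21115/648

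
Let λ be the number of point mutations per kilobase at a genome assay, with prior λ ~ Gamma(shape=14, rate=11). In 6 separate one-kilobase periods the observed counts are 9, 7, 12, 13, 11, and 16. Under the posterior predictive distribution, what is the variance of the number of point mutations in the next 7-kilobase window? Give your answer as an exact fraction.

13776/289

Total count: 9 + 7 + 12 + 13 + 11 + 16 = 68.
Total exposure: 6 kilobases.
The Gamma prior is conjugate for the Poisson rate, so λ | data ~ Gamma(14+68, 11+6) = Gamma(82, 17).
The posterior predictive for a window of length T is Negative Binomial with variance T·α'·(β'+T)/β'² = 7·82·24/289 = 13776/289.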